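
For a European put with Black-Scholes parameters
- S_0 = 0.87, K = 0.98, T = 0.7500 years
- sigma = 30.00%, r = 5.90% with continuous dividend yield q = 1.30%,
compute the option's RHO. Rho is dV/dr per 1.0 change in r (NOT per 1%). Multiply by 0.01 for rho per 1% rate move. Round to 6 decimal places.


d1 = -0.1955653179; d2 = -0.4553729390
phi(d1) = 0.3913858292; exp(-qT) = 0.9902973771; exp(-rT) = 0.9567147489
N(-d2) = 0.6755795199
Rho = -K*T*exp(-rT)*N(-d2) = -0.9800 * 0.7500 * 0.9567147489 * 0.6755795199 = -0.475058

Answer: Rho = -0.475058


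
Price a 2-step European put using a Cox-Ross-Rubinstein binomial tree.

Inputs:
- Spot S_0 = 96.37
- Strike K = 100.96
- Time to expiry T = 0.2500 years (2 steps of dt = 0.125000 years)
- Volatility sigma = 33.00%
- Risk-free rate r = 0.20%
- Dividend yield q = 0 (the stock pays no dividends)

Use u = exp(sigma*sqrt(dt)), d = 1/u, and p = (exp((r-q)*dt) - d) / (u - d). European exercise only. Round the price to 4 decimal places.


dt = T/N = 0.125000
u = exp(sigma*sqrt(dt)) = 1.123751; d = 1/u = 0.889876
p = (exp((r-q)*dt) - d) / (u - d) = 0.471934
Discount per step: exp(-r*dt) = 0.999750
Stock lattice S(k, i) with i counting down-moves:
  k=0: S(0,0) = 96.3700
  k=1: S(1,0) = 108.2959; S(1,1) = 85.7574
  k=2: S(2,0) = 121.6977; S(2,1) = 96.3700; S(2,2) = 76.3135
Terminal payoffs V(N, i) = max(K - S_T, 0):
  V(2,0) = 0.000000; V(2,1) = 4.590000; V(2,2) = 24.646511
Backward induction: V(k, i) = exp(-r*dt) * [p * V(k+1, i) + (1-p) * V(k+1, i+1)].
  V(1,0) = exp(-r*dt) * [p*0.000000 + (1-p)*4.590000] = 2.423217
  V(1,1) = exp(-r*dt) * [p*4.590000 + (1-p)*24.646511] = 15.177367
  V(0,0) = exp(-r*dt) * [p*2.423217 + (1-p)*15.177367] = 9.155961

Answer: Price = V(0,0) = 9.1560


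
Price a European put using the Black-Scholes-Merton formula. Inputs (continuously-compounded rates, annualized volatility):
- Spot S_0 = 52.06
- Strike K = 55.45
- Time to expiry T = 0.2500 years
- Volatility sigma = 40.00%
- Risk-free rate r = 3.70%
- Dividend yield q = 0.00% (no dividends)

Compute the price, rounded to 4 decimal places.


Answer: Price = 5.8542

Derivation:
d1 = (ln(S/K) + (r - q + 0.5*sigma^2) * T) / (sigma * sqrt(T)) = -0.16917407
d2 = d1 - sigma * sqrt(T) = -0.36917407
exp(-rT) = 0.99079265; exp(-qT) = 1.00000000
P = K * exp(-rT) * N(-d2) - S_0 * exp(-qT) * N(-d1)
N(-d1) = 0.56717014; N(-d2) = 0.64400101
P = 55.4500 * 0.99079265 * 0.64400101 - 52.0600 * 1.00000000 * 0.56717014 = 5.8542


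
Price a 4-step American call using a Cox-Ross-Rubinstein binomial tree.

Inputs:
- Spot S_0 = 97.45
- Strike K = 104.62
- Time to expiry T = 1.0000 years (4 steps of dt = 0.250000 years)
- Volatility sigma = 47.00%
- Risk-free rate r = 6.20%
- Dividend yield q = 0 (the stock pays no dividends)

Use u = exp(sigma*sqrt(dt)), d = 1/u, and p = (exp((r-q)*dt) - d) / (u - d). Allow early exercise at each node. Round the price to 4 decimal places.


Answer: Price = V(0,0) = 17.7237

Derivation:
dt = T/N = 0.250000
u = exp(sigma*sqrt(dt)) = 1.264909; d = 1/u = 0.790571
p = (exp((r-q)*dt) - d) / (u - d) = 0.474451
Discount per step: exp(-r*dt) = 0.984620
Stock lattice S(k, i) with i counting down-moves:
  k=0: S(0,0) = 97.4500
  k=1: S(1,0) = 123.2654; S(1,1) = 77.0411
  k=2: S(2,0) = 155.9194; S(2,1) = 97.4500; S(2,2) = 60.9065
  k=3: S(3,0) = 197.2239; S(3,1) = 123.2654; S(3,2) = 77.0411; S(3,3) = 48.1509
  k=4: S(4,0) = 249.4702; S(4,1) = 155.9194; S(4,2) = 97.4500; S(4,3) = 60.9065; S(4,4) = 38.0667
Terminal payoffs V(N, i) = max(S_T - K, 0):
  V(4,0) = 144.850189; V(4,1) = 51.299434; V(4,2) = 0.000000; V(4,3) = 0.000000; V(4,4) = 0.000000
Backward induction: V(k, i) = exp(-r*dt) * [p * V(k+1, i) + (1-p) * V(k+1, i+1)]; then take max(V_cont, immediate exercise) for American.
  V(3,0) = exp(-r*dt) * [p*144.850189 + (1-p)*51.299434] = 94.212967; exercise = 92.603859; V(3,0) = max -> 94.212967
  V(3,1) = exp(-r*dt) * [p*51.299434 + (1-p)*0.000000] = 23.964699; exercise = 18.645360; V(3,1) = max -> 23.964699
  V(3,2) = exp(-r*dt) * [p*0.000000 + (1-p)*0.000000] = 0.000000; exercise = 0.000000; V(3,2) = max -> 0.000000
  V(3,3) = exp(-r*dt) * [p*0.000000 + (1-p)*0.000000] = 0.000000; exercise = 0.000000; V(3,3) = max -> 0.000000
  V(2,0) = exp(-r*dt) * [p*94.212967 + (1-p)*23.964699] = 56.412820; exercise = 51.299434; V(2,0) = max -> 56.412820
  V(2,1) = exp(-r*dt) * [p*23.964699 + (1-p)*0.000000] = 11.195188; exercise = 0.000000; V(2,1) = max -> 11.195188
  V(2,2) = exp(-r*dt) * [p*0.000000 + (1-p)*0.000000] = 0.000000; exercise = 0.000000; V(2,2) = max -> 0.000000
  V(1,0) = exp(-r*dt) * [p*56.412820 + (1-p)*11.195188] = 32.146566; exercise = 18.645360; V(1,0) = max -> 32.146566
  V(1,1) = exp(-r*dt) * [p*11.195188 + (1-p)*0.000000] = 5.229869; exercise = 0.000000; V(1,1) = max -> 5.229869
  V(0,0) = exp(-r*dt) * [p*32.146566 + (1-p)*5.229869] = 17.723655; exercise = 0.000000; V(0,0) = max -> 17.723655


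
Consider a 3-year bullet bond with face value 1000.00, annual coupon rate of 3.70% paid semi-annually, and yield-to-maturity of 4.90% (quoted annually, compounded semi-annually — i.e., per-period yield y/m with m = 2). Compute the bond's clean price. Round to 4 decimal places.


Answer: Price = 966.8959

Derivation:
Coupon per period c = face * coupon_rate / m = 18.500000
Periods per year m = 2; per-period yield y/m = 0.024500
Number of cashflows N = 6
Cashflows (t years, CF_t, discount factor 1/(1+y/m)^(m*t), PV):
  t = 0.5000: CF_t = 18.500000, DF = 0.976086, PV = 18.057589
  t = 1.0000: CF_t = 18.500000, DF = 0.952744, PV = 17.625758
  t = 1.5000: CF_t = 18.500000, DF = 0.929960, PV = 17.204254
  t = 2.0000: CF_t = 18.500000, DF = 0.907721, PV = 16.792829
  t = 2.5000: CF_t = 18.500000, DF = 0.886013, PV = 16.391244
  t = 3.0000: CF_t = 1018.500000, DF = 0.864825, PV = 880.824238
Price P = sum_t PV_t = 966.895913


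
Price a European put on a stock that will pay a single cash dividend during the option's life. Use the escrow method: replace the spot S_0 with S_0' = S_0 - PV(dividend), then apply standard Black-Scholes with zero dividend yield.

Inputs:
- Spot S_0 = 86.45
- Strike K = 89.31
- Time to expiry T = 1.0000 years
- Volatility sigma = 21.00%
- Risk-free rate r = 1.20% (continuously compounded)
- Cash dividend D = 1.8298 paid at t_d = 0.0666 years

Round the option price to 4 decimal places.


Answer: Price = 9.1824

Derivation:
PV(D) = D * exp(-r * t_d) = 1.8298 * 0.99920112 = 1.82833821
S_0' = S_0 - PV(D) = 86.4500 - 1.82833821 = 84.62166179
d1 = (ln(S_0'/K) + (r + sigma^2/2)*T) / (sigma*sqrt(T)) = -0.09463419
d2 = d1 - sigma*sqrt(T) = -0.30463419
exp(-rT) = 0.98807171
N(-d1) = 0.53769730; N(-d2) = 0.61967761
P = K * exp(-rT) * N(-d2) - S_0' * N(-d1) = 89.3100 * 0.98807171 * 0.61967761 - 84.62166179 * 0.53769730 = 9.1824


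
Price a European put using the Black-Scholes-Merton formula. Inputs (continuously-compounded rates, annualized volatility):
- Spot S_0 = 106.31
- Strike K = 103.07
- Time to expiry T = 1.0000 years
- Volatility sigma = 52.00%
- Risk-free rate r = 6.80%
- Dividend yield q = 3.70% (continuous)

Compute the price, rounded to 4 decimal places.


d1 = (ln(S/K) + (r - q + 0.5*sigma^2) * T) / (sigma * sqrt(T)) = 0.37913651
d2 = d1 - sigma * sqrt(T) = -0.14086349
exp(-rT) = 0.93426047; exp(-qT) = 0.96367614
P = K * exp(-rT) * N(-d2) - S_0 * exp(-qT) * N(-d1)
N(-d1) = 0.35229325; N(-d2) = 0.55601111
P = 103.0700 * 0.93426047 * 0.55601111 - 106.3100 * 0.96367614 * 0.35229325 = 17.4488

Answer: Price = 17.4488


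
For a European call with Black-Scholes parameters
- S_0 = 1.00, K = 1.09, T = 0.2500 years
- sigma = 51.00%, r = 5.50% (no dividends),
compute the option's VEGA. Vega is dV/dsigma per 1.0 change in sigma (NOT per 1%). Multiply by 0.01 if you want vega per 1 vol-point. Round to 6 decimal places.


Answer: Vega = 0.197042

Derivation:
d1 = -0.1565301813; d2 = -0.4115301813
phi(d1) = 0.3940847142; exp(-qT) = 1.0000000000; exp(-rT) = 0.9863440995
Vega = S * exp(-qT) * phi(d1) * sqrt(T) = 1.0000 * 1.0000000000 * 0.3940847142 * 0.5000000000 = 0.197042


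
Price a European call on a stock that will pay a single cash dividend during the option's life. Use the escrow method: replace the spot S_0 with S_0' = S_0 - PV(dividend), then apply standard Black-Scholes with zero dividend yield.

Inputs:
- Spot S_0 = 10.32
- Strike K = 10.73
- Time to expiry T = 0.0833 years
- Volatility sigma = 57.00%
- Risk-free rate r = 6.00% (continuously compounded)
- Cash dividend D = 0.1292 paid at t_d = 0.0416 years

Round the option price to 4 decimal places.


PV(D) = D * exp(-r * t_d) = 0.1292 * 0.99750711 = 0.12887792
S_0' = S_0 - PV(D) = 10.3200 - 0.12887792 = 10.19112208
d1 = (ln(S_0'/K) + (r + sigma^2/2)*T) / (sigma*sqrt(T)) = -0.20057219
d2 = d1 - sigma*sqrt(T) = -0.36508410
exp(-rT) = 0.99501447
N(d1) = 0.42051655; N(d2) = 0.35752431
C = S_0' * N(d1) - K * exp(-rT) * N(d2) = 10.19112208 * 0.42051655 - 10.7300 * 0.99501447 * 0.35752431 = 0.4684

Answer: Price = 0.4684


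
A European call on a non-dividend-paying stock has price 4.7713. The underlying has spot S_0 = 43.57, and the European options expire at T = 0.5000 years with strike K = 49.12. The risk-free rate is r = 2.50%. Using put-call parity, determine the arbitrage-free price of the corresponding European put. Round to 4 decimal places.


Answer: Put price = 9.7111

Derivation:
Put-call parity: C - P = S_0 * exp(-qT) - K * exp(-rT).
S_0 * exp(-qT) = 43.5700 * 1.00000000 = 43.57000000
K * exp(-rT) = 49.1200 * 0.98757780 = 48.50982156
P = C - S*exp(-qT) + K*exp(-rT)
P = 4.7713 - 43.57000000 + 48.50982156 = 9.7111


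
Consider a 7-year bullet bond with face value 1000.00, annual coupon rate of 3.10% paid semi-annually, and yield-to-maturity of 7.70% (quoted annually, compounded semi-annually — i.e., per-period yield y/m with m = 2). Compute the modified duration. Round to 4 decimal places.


Answer: Modified duration = 5.9903

Derivation:
Coupon per period c = face * coupon_rate / m = 15.500000
Periods per year m = 2; per-period yield y/m = 0.038500
Number of cashflows N = 14
Cashflows (t years, CF_t, discount factor 1/(1+y/m)^(m*t), PV):
  t = 0.5000: CF_t = 15.500000, DF = 0.962927, PV = 14.925373
  t = 1.0000: CF_t = 15.500000, DF = 0.927229, PV = 14.372049
  t = 1.5000: CF_t = 15.500000, DF = 0.892854, PV = 13.839239
  t = 2.0000: CF_t = 15.500000, DF = 0.859754, PV = 13.326181
  t = 2.5000: CF_t = 15.500000, DF = 0.827880, PV = 12.832143
  t = 3.0000: CF_t = 15.500000, DF = 0.797188, PV = 12.356421
  t = 3.5000: CF_t = 15.500000, DF = 0.767635, PV = 11.898335
  t = 4.0000: CF_t = 15.500000, DF = 0.739176, PV = 11.457232
  t = 4.5000: CF_t = 15.500000, DF = 0.711773, PV = 11.032481
  t = 5.0000: CF_t = 15.500000, DF = 0.685386, PV = 10.623477
  t = 5.5000: CF_t = 15.500000, DF = 0.659977, PV = 10.229636
  t = 6.0000: CF_t = 15.500000, DF = 0.635509, PV = 9.850396
  t = 6.5000: CF_t = 15.500000, DF = 0.611949, PV = 9.485215
  t = 7.0000: CF_t = 1015.500000, DF = 0.589263, PV = 598.396322
Price P = sum_t PV_t = 754.624500
First compute Macaulay numerator sum_t t * PV_t:
  t * PV_t at t = 0.5000: 7.462687
  t * PV_t at t = 1.0000: 14.372049
  t * PV_t at t = 1.5000: 20.758858
  t * PV_t at t = 2.0000: 26.652361
  t * PV_t at t = 2.5000: 32.080358
  t * PV_t at t = 3.0000: 37.069263
  t * PV_t at t = 3.5000: 41.644172
  t * PV_t at t = 4.0000: 45.828926
  t * PV_t at t = 4.5000: 49.646165
  t * PV_t at t = 5.0000: 53.117386
  t * PV_t at t = 5.5000: 56.262999
  t * PV_t at t = 6.0000: 59.102376
  t * PV_t at t = 6.5000: 61.653899
  t * PV_t at t = 7.0000: 4188.774254
Macaulay duration D = 4694.425752 / 754.624500 = 6.220876
Modified duration = D / (1 + y/m) = 6.220876 / (1 + 0.038500) = 5.990252


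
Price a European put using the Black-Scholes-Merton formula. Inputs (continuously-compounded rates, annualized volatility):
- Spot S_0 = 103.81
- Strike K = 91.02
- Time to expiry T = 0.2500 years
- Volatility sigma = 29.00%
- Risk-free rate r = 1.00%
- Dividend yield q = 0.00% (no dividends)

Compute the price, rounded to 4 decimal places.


d1 = (ln(S/K) + (r - q + 0.5*sigma^2) * T) / (sigma * sqrt(T)) = 0.99652098
d2 = d1 - sigma * sqrt(T) = 0.85152098
exp(-rT) = 0.99750312; exp(-qT) = 1.00000000
P = K * exp(-rT) * N(-d2) - S_0 * exp(-qT) * N(-d1)
N(-d1) = 0.15949854; N(-d2) = 0.19724001
P = 91.0200 * 0.99750312 * 0.19724001 - 103.8100 * 1.00000000 * 0.15949854 = 1.3504

Answer: Price = 1.3504


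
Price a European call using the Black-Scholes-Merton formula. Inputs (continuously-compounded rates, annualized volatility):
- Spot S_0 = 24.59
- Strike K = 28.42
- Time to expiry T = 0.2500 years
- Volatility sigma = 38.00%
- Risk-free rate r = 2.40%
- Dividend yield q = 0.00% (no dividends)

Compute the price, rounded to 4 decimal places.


Answer: Price = 0.6778

Derivation:
d1 = (ln(S/K) + (r - q + 0.5*sigma^2) * T) / (sigma * sqrt(T)) = -0.63528035
d2 = d1 - sigma * sqrt(T) = -0.82528035
exp(-rT) = 0.99401796; exp(-qT) = 1.00000000
C = S_0 * exp(-qT) * N(d1) - K * exp(-rT) * N(d2)
N(d1) = 0.26262279; N(d2) = 0.20460622
C = 24.5900 * 1.00000000 * 0.26262279 - 28.4200 * 0.99401796 * 0.20460622 = 0.6778


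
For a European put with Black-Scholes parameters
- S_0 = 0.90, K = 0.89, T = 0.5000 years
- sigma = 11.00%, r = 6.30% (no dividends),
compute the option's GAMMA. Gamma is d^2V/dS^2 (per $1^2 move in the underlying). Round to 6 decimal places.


Answer: Gamma = 4.795514

Derivation:
d1 = 0.5875196044; d2 = 0.5097378585
phi(d1) = 0.3357030881; exp(-qT) = 1.0000000000; exp(-rT) = 0.9689909565
Gamma = exp(-qT) * phi(d1) / (S * sigma * sqrt(T)) = 1.0000000000 * 0.3357030881 / (0.9000 * 0.1100 * 0.7071067812) = 4.795514


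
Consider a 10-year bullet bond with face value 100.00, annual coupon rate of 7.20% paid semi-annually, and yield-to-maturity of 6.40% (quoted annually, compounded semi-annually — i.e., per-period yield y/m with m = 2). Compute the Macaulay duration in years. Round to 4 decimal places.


Coupon per period c = face * coupon_rate / m = 3.600000
Periods per year m = 2; per-period yield y/m = 0.032000
Number of cashflows N = 20
Cashflows (t years, CF_t, discount factor 1/(1+y/m)^(m*t), PV):
  t = 0.5000: CF_t = 3.600000, DF = 0.968992, PV = 3.488372
  t = 1.0000: CF_t = 3.600000, DF = 0.938946, PV = 3.380206
  t = 1.5000: CF_t = 3.600000, DF = 0.909831, PV = 3.275393
  t = 2.0000: CF_t = 3.600000, DF = 0.881620, PV = 3.173830
  t = 2.5000: CF_t = 3.600000, DF = 0.854283, PV = 3.075417
  t = 3.0000: CF_t = 3.600000, DF = 0.827793, PV = 2.980055
  t = 3.5000: CF_t = 3.600000, DF = 0.802125, PV = 2.887650
  t = 4.0000: CF_t = 3.600000, DF = 0.777253, PV = 2.798111
  t = 4.5000: CF_t = 3.600000, DF = 0.753152, PV = 2.711348
  t = 5.0000: CF_t = 3.600000, DF = 0.729799, PV = 2.627275
  t = 5.5000: CF_t = 3.600000, DF = 0.707169, PV = 2.545809
  t = 6.0000: CF_t = 3.600000, DF = 0.685241, PV = 2.466869
  t = 6.5000: CF_t = 3.600000, DF = 0.663994, PV = 2.390377
  t = 7.0000: CF_t = 3.600000, DF = 0.643405, PV = 2.316257
  t = 7.5000: CF_t = 3.600000, DF = 0.623454, PV = 2.244435
  t = 8.0000: CF_t = 3.600000, DF = 0.604122, PV = 2.174840
  t = 8.5000: CF_t = 3.600000, DF = 0.585390, PV = 2.107403
  t = 9.0000: CF_t = 3.600000, DF = 0.567238, PV = 2.042057
  t = 9.5000: CF_t = 3.600000, DF = 0.549649, PV = 1.978738
  t = 10.0000: CF_t = 103.600000, DF = 0.532606, PV = 55.177982
Price P = sum_t PV_t = 105.842425
Macaulay numerator sum_t t * PV_t:
  t * PV_t at t = 0.5000: 1.744186
  t * PV_t at t = 1.0000: 3.380206
  t * PV_t at t = 1.5000: 4.913089
  t * PV_t at t = 2.0000: 6.347661
  t * PV_t at t = 2.5000: 7.688543
  t * PV_t at t = 3.0000: 8.940166
  t * PV_t at t = 3.5000: 10.106777
  t * PV_t at t = 4.0000: 11.192444
  t * PV_t at t = 4.5000: 12.201065
  t * PV_t at t = 5.0000: 13.136375
  t * PV_t at t = 5.5000: 14.001950
  t * PV_t at t = 6.0000: 14.801216
  t * PV_t at t = 6.5000: 15.537452
  t * PV_t at t = 7.0000: 16.213799
  t * PV_t at t = 7.5000: 16.833263
  t * PV_t at t = 8.0000: 17.398721
  t * PV_t at t = 8.5000: 17.912928
  t * PV_t at t = 9.0000: 18.378517
  t * PV_t at t = 9.5000: 18.798009
  t * PV_t at t = 10.0000: 551.779815
Macaulay duration D = (sum_t t * PV_t) / P = 781.306179 / 105.842425 = 7.381786

Answer: Macaulay duration = 7.3818 years


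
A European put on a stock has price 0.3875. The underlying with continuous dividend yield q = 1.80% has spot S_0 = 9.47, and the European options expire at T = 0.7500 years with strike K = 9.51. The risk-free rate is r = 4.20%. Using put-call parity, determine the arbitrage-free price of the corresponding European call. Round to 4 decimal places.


Put-call parity: C - P = S_0 * exp(-qT) - K * exp(-rT).
S_0 * exp(-qT) = 9.4700 * 0.98659072 = 9.34301408
K * exp(-rT) = 9.5100 * 0.96899096 = 9.21510400
C = P + S*exp(-qT) - K*exp(-rT)
C = 0.3875 + 9.34301408 - 9.21510400 = 0.5154

Answer: Call price = 0.5154


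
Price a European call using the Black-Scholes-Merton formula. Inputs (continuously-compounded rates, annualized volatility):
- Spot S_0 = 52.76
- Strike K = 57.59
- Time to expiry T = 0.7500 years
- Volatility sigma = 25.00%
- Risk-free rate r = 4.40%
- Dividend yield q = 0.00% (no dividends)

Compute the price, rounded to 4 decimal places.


d1 = (ln(S/K) + (r - q + 0.5*sigma^2) * T) / (sigma * sqrt(T)) = -0.14391316
d2 = d1 - sigma * sqrt(T) = -0.36041951
exp(-rT) = 0.96753856; exp(-qT) = 1.00000000
C = S_0 * exp(-qT) * N(d1) - K * exp(-rT) * N(d2)
N(d1) = 0.44278452; N(d2) = 0.35926672
C = 52.7600 * 1.00000000 * 0.44278452 - 57.5900 * 0.96753856 * 0.35926672 = 3.3428

Answer: Price = 3.3428


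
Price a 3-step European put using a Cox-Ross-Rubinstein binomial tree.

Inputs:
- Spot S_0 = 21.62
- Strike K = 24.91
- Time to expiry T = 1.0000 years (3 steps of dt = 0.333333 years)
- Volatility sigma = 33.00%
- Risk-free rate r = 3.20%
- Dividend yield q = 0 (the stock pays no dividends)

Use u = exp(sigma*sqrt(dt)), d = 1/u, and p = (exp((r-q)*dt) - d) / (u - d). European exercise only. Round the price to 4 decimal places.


dt = T/N = 0.333333
u = exp(sigma*sqrt(dt)) = 1.209885; d = 1/u = 0.826525
p = (exp((r-q)*dt) - d) / (u - d) = 0.480485
Discount per step: exp(-r*dt) = 0.989390
Stock lattice S(k, i) with i counting down-moves:
  k=0: S(0,0) = 21.6200
  k=1: S(1,0) = 26.1577; S(1,1) = 17.8695
  k=2: S(2,0) = 31.6478; S(2,1) = 21.6200; S(2,2) = 14.7696
  k=3: S(3,0) = 38.2903; S(3,1) = 26.1577; S(3,2) = 17.8695; S(3,3) = 12.2074
Terminal payoffs V(N, i) = max(K - S_T, 0):
  V(3,0) = 0.000000; V(3,1) = 0.000000; V(3,2) = 7.040538; V(3,3) = 12.702603
Backward induction: V(k, i) = exp(-r*dt) * [p * V(k+1, i) + (1-p) * V(k+1, i+1)].
  V(2,0) = exp(-r*dt) * [p*0.000000 + (1-p)*0.000000] = 0.000000
  V(2,1) = exp(-r*dt) * [p*0.000000 + (1-p)*7.040538] = 3.618856
  V(2,2) = exp(-r*dt) * [p*7.040538 + (1-p)*12.702603] = 9.876155
  V(1,0) = exp(-r*dt) * [p*0.000000 + (1-p)*3.618856] = 1.860102
  V(1,1) = exp(-r*dt) * [p*3.618856 + (1-p)*9.876155] = 6.796729
  V(0,0) = exp(-r*dt) * [p*1.860102 + (1-p)*6.796729] = 4.377806

Answer: Price = V(0,0) = 4.3778


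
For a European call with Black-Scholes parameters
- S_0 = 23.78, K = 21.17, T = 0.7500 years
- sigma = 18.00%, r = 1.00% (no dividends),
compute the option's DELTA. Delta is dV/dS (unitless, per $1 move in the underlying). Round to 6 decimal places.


d1 = 0.8718618127; d2 = 0.7159772401
phi(d1) = 0.2728017213; exp(-qT) = 1.0000000000; exp(-rT) = 0.9925280548
N(d1) = 0.8083581158
Delta = exp(-qT) * N(d1) = 1.0000000000 * 0.8083581158 = 0.808358

Answer: Delta = 0.808358


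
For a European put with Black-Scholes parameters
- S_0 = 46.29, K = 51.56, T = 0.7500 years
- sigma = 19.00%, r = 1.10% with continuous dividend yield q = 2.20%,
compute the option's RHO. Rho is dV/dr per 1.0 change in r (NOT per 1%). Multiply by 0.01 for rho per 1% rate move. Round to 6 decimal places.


Answer: Rho = -30.089529

Derivation:
d1 = -0.6231294236; d2 = -0.7876742503
phi(d1) = 0.3285442745; exp(-qT) = 0.9836353794; exp(-rT) = 0.9917839379
N(-d2) = 0.7845563645
Rho = -K*T*exp(-rT)*N(-d2) = -51.5600 * 0.7500 * 0.9917839379 * 0.7845563645 = -30.089529


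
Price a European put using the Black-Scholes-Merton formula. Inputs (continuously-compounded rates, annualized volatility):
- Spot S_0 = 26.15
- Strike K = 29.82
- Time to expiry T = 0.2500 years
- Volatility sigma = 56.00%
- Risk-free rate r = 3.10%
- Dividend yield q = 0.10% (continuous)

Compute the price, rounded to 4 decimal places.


d1 = (ln(S/K) + (r - q + 0.5*sigma^2) * T) / (sigma * sqrt(T)) = -0.30225042
d2 = d1 - sigma * sqrt(T) = -0.58225042
exp(-rT) = 0.99227995; exp(-qT) = 0.99975003
P = K * exp(-rT) * N(-d2) - S_0 * exp(-qT) * N(-d1)
N(-d1) = 0.61876942; N(-d2) = 0.71980099
P = 29.8200 * 0.99227995 * 0.71980099 - 26.1500 * 0.99975003 * 0.61876942 = 5.1220

Answer: Price = 5.1220


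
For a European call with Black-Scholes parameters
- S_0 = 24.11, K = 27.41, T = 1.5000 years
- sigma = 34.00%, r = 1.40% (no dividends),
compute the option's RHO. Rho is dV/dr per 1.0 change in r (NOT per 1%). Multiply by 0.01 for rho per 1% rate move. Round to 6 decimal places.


Answer: Rho = 12.910187

Derivation:
d1 = -0.0494249830; d2 = -0.4658382393
phi(d1) = 0.3984553040; exp(-qT) = 1.0000000000; exp(-rT) = 0.9792189646
N(d2) = 0.3206656458
Rho = K*T*exp(-rT)*N(d2) = 27.4100 * 1.5000 * 0.9792189646 * 0.3206656458 = 12.910187


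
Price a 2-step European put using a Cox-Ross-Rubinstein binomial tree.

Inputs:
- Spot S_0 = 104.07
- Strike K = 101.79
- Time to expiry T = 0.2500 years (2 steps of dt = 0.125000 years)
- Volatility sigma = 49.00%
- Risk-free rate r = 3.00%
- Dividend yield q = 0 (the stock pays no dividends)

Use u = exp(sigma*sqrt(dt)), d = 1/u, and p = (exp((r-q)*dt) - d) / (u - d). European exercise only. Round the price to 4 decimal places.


Answer: Price = V(0,0) = 7.9324

Derivation:
dt = T/N = 0.125000
u = exp(sigma*sqrt(dt)) = 1.189153; d = 1/u = 0.840935
p = (exp((r-q)*dt) - d) / (u - d) = 0.467587
Discount per step: exp(-r*dt) = 0.996257
Stock lattice S(k, i) with i counting down-moves:
  k=0: S(0,0) = 104.0700
  k=1: S(1,0) = 123.7551; S(1,1) = 87.5161
  k=2: S(2,0) = 147.1638; S(2,1) = 104.0700; S(2,2) = 73.5953
Terminal payoffs V(N, i) = max(K - S_T, 0):
  V(2,0) = 0.000000; V(2,1) = 0.000000; V(2,2) = 28.194681
Backward induction: V(k, i) = exp(-r*dt) * [p * V(k+1, i) + (1-p) * V(k+1, i+1)].
  V(1,0) = exp(-r*dt) * [p*0.000000 + (1-p)*0.000000] = 0.000000
  V(1,1) = exp(-r*dt) * [p*0.000000 + (1-p)*28.194681] = 14.955027
  V(0,0) = exp(-r*dt) * [p*0.000000 + (1-p)*14.955027] = 7.932448


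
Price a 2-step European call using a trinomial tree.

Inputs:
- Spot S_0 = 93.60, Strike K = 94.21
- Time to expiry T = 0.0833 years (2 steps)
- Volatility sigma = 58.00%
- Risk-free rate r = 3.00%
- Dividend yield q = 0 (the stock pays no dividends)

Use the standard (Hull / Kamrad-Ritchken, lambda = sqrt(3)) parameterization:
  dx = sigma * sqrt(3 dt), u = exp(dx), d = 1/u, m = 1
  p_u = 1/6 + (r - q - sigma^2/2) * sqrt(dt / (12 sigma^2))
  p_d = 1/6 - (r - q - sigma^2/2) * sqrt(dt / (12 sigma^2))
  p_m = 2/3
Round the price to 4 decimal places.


dt = T/N = 0.041650; dx = sigma*sqrt(3*dt) = 0.205020
u = exp(dx) = 1.227550; d = 1/u = 0.814631
p_u = 0.152629, p_m = 0.666667, p_d = 0.180704
Discount per step: exp(-r*dt) = 0.998751
Stock lattice S(k, j) with j the centered position index:
  k=0: S(0,+0) = 93.6000
  k=1: S(1,-1) = 76.2495; S(1,+0) = 93.6000; S(1,+1) = 114.8986
  k=2: S(2,-2) = 62.1152; S(2,-1) = 76.2495; S(2,+0) = 93.6000; S(2,+1) = 114.8986; S(2,+2) = 141.0438
Terminal payoffs V(N, j) = max(S_T - K, 0):
  V(2,-2) = 0.000000; V(2,-1) = 0.000000; V(2,+0) = 0.000000; V(2,+1) = 20.688638; V(2,+2) = 46.833772
Backward induction: V(k, j) = exp(-r*dt) * [p_u * V(k+1, j+1) + p_m * V(k+1, j) + p_d * V(k+1, j-1)]
  V(1,-1) = exp(-r*dt) * [p_u*0.000000 + p_m*0.000000 + p_d*0.000000] = 0.000000
  V(1,+0) = exp(-r*dt) * [p_u*20.688638 + p_m*0.000000 + p_d*0.000000] = 3.153742
  V(1,+1) = exp(-r*dt) * [p_u*46.833772 + p_m*20.688638 + p_d*0.000000] = 20.914465
  V(0,+0) = exp(-r*dt) * [p_u*20.914465 + p_m*3.153742 + p_d*0.000000] = 5.288036

Answer: Price = V(0,0) = 5.2880


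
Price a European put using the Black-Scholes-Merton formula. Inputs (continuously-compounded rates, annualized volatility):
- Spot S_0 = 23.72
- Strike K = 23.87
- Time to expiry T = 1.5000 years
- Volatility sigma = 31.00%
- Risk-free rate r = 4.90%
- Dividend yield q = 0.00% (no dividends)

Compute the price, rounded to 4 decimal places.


d1 = (ln(S/K) + (r - q + 0.5*sigma^2) * T) / (sigma * sqrt(T)) = 0.36682066
d2 = d1 - sigma * sqrt(T) = -0.01285025
exp(-rT) = 0.92913615; exp(-qT) = 1.00000000
P = K * exp(-rT) * N(-d2) - S_0 * exp(-qT) * N(-d1)
N(-d1) = 0.35687640; N(-d2) = 0.50512637
P = 23.8700 * 0.92913615 * 0.50512637 - 23.7200 * 1.00000000 * 0.35687640 = 2.7378

Answer: Price = 2.7378


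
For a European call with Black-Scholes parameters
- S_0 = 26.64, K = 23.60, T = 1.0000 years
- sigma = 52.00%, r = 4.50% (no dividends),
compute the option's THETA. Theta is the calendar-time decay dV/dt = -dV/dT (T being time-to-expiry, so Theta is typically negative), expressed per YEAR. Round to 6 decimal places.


d1 = 0.5795521801; d2 = 0.0595521801
phi(d1) = 0.3372674990; exp(-qT) = 1.0000000000; exp(-rT) = 0.9559974818
Theta = -S*exp(-qT)*phi(d1)*sigma/(2*sqrt(T)) - r*K*exp(-rT)*N(d2) + q*S*exp(-qT)*N(d1)
N(d1) = 0.7188916756; N(d2) = 0.5237438473; sqrt(T) = 1.0000000000
Term 1 = -26.6400 * 1.0000000000 * 0.3372674990 * 0.5200 / (2 * 1.0000000000) = -2.3360496051
Term 2 = -0.0450 * 23.6000 * 0.9559974818 * 0.5237438473 = -0.5317410627
Term 3 = 0 (no dividend yield, q = 0)
Theta = -2.3360496051 + (-0.5317410627) + (0.0000000000) = -2.867791

Answer: Theta = -2.867791


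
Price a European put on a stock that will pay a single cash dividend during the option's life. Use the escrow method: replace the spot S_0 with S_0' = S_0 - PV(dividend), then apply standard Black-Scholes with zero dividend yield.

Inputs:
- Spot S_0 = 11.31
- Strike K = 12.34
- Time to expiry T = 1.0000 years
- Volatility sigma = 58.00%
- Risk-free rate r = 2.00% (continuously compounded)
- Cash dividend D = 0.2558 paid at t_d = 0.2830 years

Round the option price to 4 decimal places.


PV(D) = D * exp(-r * t_d) = 0.2558 * 0.99435599 = 0.25435626
S_0' = S_0 - PV(D) = 11.3100 - 0.25435626 = 11.05564374
d1 = (ln(S_0'/K) + (r + sigma^2/2)*T) / (sigma*sqrt(T)) = 0.13499142
d2 = d1 - sigma*sqrt(T) = -0.44500858
exp(-rT) = 0.98019867
N(-d1) = 0.44630933; N(-d2) = 0.67184322
P = K * exp(-rT) * N(-d2) - S_0' * N(-d1) = 12.3400 * 0.98019867 * 0.67184322 - 11.05564374 * 0.44630933 = 3.1921

Answer: Price = 3.1921


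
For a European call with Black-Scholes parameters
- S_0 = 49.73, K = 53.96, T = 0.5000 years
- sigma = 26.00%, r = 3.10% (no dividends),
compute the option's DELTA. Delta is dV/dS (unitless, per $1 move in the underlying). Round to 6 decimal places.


Answer: Delta = 0.394426

Derivation:
d1 = -0.2678012383; d2 = -0.4516490014
phi(d1) = 0.3848901597; exp(-qT) = 1.0000000000; exp(-rT) = 0.9846195068
N(d1) = 0.3944261588
Delta = exp(-qT) * N(d1) = 1.0000000000 * 0.3944261588 = 0.394426


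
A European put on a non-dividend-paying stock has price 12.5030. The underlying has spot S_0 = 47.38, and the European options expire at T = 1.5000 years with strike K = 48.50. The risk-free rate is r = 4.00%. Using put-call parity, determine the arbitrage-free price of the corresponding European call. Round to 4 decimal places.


Answer: Call price = 14.2074

Derivation:
Put-call parity: C - P = S_0 * exp(-qT) - K * exp(-rT).
S_0 * exp(-qT) = 47.3800 * 1.00000000 = 47.38000000
K * exp(-rT) = 48.5000 * 0.94176453 = 45.67557988
C = P + S*exp(-qT) - K*exp(-rT)
C = 12.5030 + 47.38000000 - 45.67557988 = 14.2074


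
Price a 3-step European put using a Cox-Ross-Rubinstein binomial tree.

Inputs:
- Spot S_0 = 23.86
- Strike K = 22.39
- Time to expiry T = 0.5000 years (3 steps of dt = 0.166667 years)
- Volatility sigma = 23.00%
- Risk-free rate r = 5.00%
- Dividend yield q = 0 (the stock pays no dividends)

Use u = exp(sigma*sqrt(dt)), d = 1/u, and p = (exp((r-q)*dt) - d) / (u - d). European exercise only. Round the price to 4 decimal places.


dt = T/N = 0.166667
u = exp(sigma*sqrt(dt)) = 1.098447; d = 1/u = 0.910376
p = (exp((r-q)*dt) - d) / (u - d) = 0.521038
Discount per step: exp(-r*dt) = 0.991701
Stock lattice S(k, i) with i counting down-moves:
  k=0: S(0,0) = 23.8600
  k=1: S(1,0) = 26.2089; S(1,1) = 21.7216
  k=2: S(2,0) = 28.7891; S(2,1) = 23.8600; S(2,2) = 19.7748
  k=3: S(3,0) = 31.6233; S(3,1) = 26.2089; S(3,2) = 21.7216; S(3,3) = 18.0025
Terminal payoffs V(N, i) = max(K - S_T, 0):
  V(3,0) = 0.000000; V(3,1) = 0.000000; V(3,2) = 0.668418; V(3,3) = 4.387474
Backward induction: V(k, i) = exp(-r*dt) * [p * V(k+1, i) + (1-p) * V(k+1, i+1)].
  V(2,0) = exp(-r*dt) * [p*0.000000 + (1-p)*0.000000] = 0.000000
  V(2,1) = exp(-r*dt) * [p*0.000000 + (1-p)*0.668418] = 0.317490
  V(2,2) = exp(-r*dt) * [p*0.668418 + (1-p)*4.387474] = 2.429376
  V(1,0) = exp(-r*dt) * [p*0.000000 + (1-p)*0.317490] = 0.150804
  V(1,1) = exp(-r*dt) * [p*0.317490 + (1-p)*2.429376] = 1.317975
  V(0,0) = exp(-r*dt) * [p*0.150804 + (1-p)*1.317975] = 0.703944

Answer: Price = V(0,0) = 0.7039


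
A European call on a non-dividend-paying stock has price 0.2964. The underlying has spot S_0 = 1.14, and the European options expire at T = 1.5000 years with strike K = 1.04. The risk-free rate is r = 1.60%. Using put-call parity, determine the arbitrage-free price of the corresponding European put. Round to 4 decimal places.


Answer: Put price = 0.1717

Derivation:
Put-call parity: C - P = S_0 * exp(-qT) - K * exp(-rT).
S_0 * exp(-qT) = 1.1400 * 1.00000000 = 1.14000000
K * exp(-rT) = 1.0400 * 0.97628571 = 1.01533714
P = C - S*exp(-qT) + K*exp(-rT)
P = 0.2964 - 1.14000000 + 1.01533714 = 0.1717


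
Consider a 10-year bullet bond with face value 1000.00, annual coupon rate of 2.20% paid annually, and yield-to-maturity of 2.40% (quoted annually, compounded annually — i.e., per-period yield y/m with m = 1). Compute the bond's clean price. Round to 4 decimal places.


Answer: Price = 982.4051

Derivation:
Coupon per period c = face * coupon_rate / m = 22.000000
Periods per year m = 1; per-period yield y/m = 0.024000
Number of cashflows N = 10
Cashflows (t years, CF_t, discount factor 1/(1+y/m)^(m*t), PV):
  t = 1.0000: CF_t = 22.000000, DF = 0.976562, PV = 21.484375
  t = 2.0000: CF_t = 22.000000, DF = 0.953674, PV = 20.980835
  t = 3.0000: CF_t = 22.000000, DF = 0.931323, PV = 20.489097
  t = 4.0000: CF_t = 22.000000, DF = 0.909495, PV = 20.008883
  t = 5.0000: CF_t = 22.000000, DF = 0.888178, PV = 19.539925
  t = 6.0000: CF_t = 22.000000, DF = 0.867362, PV = 19.081958
  t = 7.0000: CF_t = 22.000000, DF = 0.847033, PV = 18.634725
  t = 8.0000: CF_t = 22.000000, DF = 0.827181, PV = 18.197973
  t = 9.0000: CF_t = 22.000000, DF = 0.807794, PV = 17.771458
  t = 10.0000: CF_t = 1022.000000, DF = 0.788861, PV = 806.215845
Price P = sum_t PV_t = 982.405075


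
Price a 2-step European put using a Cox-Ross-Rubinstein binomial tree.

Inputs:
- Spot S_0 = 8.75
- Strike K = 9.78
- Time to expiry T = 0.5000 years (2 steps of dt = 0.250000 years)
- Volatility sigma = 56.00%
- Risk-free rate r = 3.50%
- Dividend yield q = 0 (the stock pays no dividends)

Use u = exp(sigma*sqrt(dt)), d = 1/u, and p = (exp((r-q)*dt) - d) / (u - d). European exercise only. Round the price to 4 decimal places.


dt = T/N = 0.250000
u = exp(sigma*sqrt(dt)) = 1.323130; d = 1/u = 0.755784
p = (exp((r-q)*dt) - d) / (u - d) = 0.445944
Discount per step: exp(-r*dt) = 0.991288
Stock lattice S(k, i) with i counting down-moves:
  k=0: S(0,0) = 8.7500
  k=1: S(1,0) = 11.5774; S(1,1) = 6.6131
  k=2: S(2,0) = 15.3184; S(2,1) = 8.7500; S(2,2) = 4.9981
Terminal payoffs V(N, i) = max(K - S_T, 0):
  V(2,0) = 0.000000; V(2,1) = 1.030000; V(2,2) = 4.781921
Backward induction: V(k, i) = exp(-r*dt) * [p * V(k+1, i) + (1-p) * V(k+1, i+1)].
  V(1,0) = exp(-r*dt) * [p*0.000000 + (1-p)*1.030000] = 0.565706
  V(1,1) = exp(-r*dt) * [p*1.030000 + (1-p)*4.781921] = 3.081691
  V(0,0) = exp(-r*dt) * [p*0.565706 + (1-p)*3.081691] = 1.942629

Answer: Price = V(0,0) = 1.9426


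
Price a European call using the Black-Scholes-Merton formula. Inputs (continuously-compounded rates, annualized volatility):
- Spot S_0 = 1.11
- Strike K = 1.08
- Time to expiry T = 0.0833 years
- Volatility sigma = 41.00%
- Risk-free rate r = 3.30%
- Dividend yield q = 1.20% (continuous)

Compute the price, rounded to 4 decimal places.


Answer: Price = 0.0690

Derivation:
d1 = (ln(S/K) + (r - q + 0.5*sigma^2) * T) / (sigma * sqrt(T)) = 0.30549043
d2 = d1 - sigma * sqrt(T) = 0.18715730
exp(-rT) = 0.99725487; exp(-qT) = 0.99900090
C = S_0 * exp(-qT) * N(d1) - K * exp(-rT) * N(d2)
N(d1) = 0.62000367; N(d2) = 0.57423135
C = 1.1100 * 0.99900090 * 0.62000367 - 1.0800 * 0.99725487 * 0.57423135 = 0.0690


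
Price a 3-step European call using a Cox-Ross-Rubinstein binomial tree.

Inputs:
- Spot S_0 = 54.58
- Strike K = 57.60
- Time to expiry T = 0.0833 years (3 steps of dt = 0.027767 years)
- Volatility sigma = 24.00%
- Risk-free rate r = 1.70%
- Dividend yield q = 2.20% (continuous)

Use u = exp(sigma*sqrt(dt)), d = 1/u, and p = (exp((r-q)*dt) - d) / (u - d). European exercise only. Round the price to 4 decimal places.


Answer: Price = V(0,0) = 0.4577

Derivation:
dt = T/N = 0.027767
u = exp(sigma*sqrt(dt)) = 1.040802; d = 1/u = 0.960797
p = (exp((r-q)*dt) - d) / (u - d) = 0.488268
Discount per step: exp(-r*dt) = 0.999528
Stock lattice S(k, i) with i counting down-moves:
  k=0: S(0,0) = 54.5800
  k=1: S(1,0) = 56.8070; S(1,1) = 52.4403
  k=2: S(2,0) = 59.1249; S(2,1) = 54.5800; S(2,2) = 50.3845
  k=3: S(3,0) = 61.5373; S(3,1) = 56.8070; S(3,2) = 52.4403; S(3,3) = 48.4093
Terminal payoffs V(N, i) = max(S_T - K, 0):
  V(3,0) = 3.937301; V(3,1) = 0.000000; V(3,2) = 0.000000; V(3,3) = 0.000000
Backward induction: V(k, i) = exp(-r*dt) * [p * V(k+1, i) + (1-p) * V(k+1, i+1)].
  V(2,0) = exp(-r*dt) * [p*3.937301 + (1-p)*0.000000] = 1.921551
  V(2,1) = exp(-r*dt) * [p*0.000000 + (1-p)*0.000000] = 0.000000
  V(2,2) = exp(-r*dt) * [p*0.000000 + (1-p)*0.000000] = 0.000000
  V(1,0) = exp(-r*dt) * [p*1.921551 + (1-p)*0.000000] = 0.937790
  V(1,1) = exp(-r*dt) * [p*0.000000 + (1-p)*0.000000] = 0.000000
  V(0,0) = exp(-r*dt) * [p*0.937790 + (1-p)*0.000000] = 0.457677


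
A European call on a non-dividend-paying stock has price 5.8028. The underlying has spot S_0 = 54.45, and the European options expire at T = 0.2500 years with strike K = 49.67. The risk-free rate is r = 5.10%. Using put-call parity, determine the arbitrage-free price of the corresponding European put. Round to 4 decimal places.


Put-call parity: C - P = S_0 * exp(-qT) - K * exp(-rT).
S_0 * exp(-qT) = 54.4500 * 1.00000000 = 54.45000000
K * exp(-rT) = 49.6700 * 0.98733094 = 49.04072764
P = C - S*exp(-qT) + K*exp(-rT)
P = 5.8028 - 54.45000000 + 49.04072764 = 0.3935

Answer: Put price = 0.3935


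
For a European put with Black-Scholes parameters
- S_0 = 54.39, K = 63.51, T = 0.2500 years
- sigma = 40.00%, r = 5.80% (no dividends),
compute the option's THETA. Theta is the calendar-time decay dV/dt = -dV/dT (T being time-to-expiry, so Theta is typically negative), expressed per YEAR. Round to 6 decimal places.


Answer: Theta = -4.374256

Derivation:
d1 = -0.6025853019; d2 = -0.8025853019
phi(d1) = 0.3327070000; exp(-qT) = 1.0000000000; exp(-rT) = 0.9856046187
Theta = -S*exp(-qT)*phi(d1)*sigma/(2*sqrt(T)) + r*K*exp(-rT)*N(-d2) - q*S*exp(-qT)*N(-d1)
N(-d1) = 0.7266076997; N(-d2) = 0.7888927667; sqrt(T) = 0.5000000000
Term 1 = -54.3900 * 1.0000000000 * 0.3327070000 * 0.4000 / (2 * 0.5000000000) = -7.2383734920
Term 2 = 0.0580 * 63.5100 * 0.9856046187 * 0.7888927667 = 2.8641173648
Term 3 = 0 (no dividend yield, q = 0)
Theta = -7.2383734920 + (2.8641173648) + (0.0000000000) = -4.374256


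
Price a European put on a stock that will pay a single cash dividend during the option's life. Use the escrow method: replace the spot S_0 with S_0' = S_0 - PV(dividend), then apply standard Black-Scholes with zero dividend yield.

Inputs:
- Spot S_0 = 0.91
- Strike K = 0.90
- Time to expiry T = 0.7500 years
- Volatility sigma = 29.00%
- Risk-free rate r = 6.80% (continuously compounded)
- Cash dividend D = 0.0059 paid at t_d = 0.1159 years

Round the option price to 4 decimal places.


PV(D) = D * exp(-r * t_d) = 0.0059 * 0.99214978 = 0.00585368
S_0' = S_0 - PV(D) = 0.9100 - 0.00585368 = 0.90414632
d1 = (ln(S_0'/K) + (r + sigma^2/2)*T) / (sigma*sqrt(T)) = 0.34694347
d2 = d1 - sigma*sqrt(T) = 0.09579610
exp(-rT) = 0.95027867
N(-d1) = 0.36431690; N(-d2) = 0.46184126
P = K * exp(-rT) * N(-d2) - S_0' * N(-d1) = 0.9000 * 0.95027867 * 0.46184126 - 0.90414632 * 0.36431690 = 0.0656

Answer: Price = 0.0656


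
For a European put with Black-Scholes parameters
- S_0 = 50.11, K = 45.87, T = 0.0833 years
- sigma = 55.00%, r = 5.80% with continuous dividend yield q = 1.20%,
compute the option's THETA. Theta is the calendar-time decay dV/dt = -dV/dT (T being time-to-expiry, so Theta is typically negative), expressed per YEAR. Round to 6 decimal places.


d1 = 0.6604541490; d2 = 0.5017145824
phi(d1) = 0.3207676099; exp(-qT) = 0.9990008994; exp(-rT) = 0.9951802524
Theta = -S*exp(-qT)*phi(d1)*sigma/(2*sqrt(T)) + r*K*exp(-rT)*N(-d2) - q*S*exp(-qT)*N(-d1)
N(-d1) = 0.2544812165; N(-d2) = 0.3079341527; sqrt(T) = 0.2886173938
Term 1 = -50.1100 * 0.9990008994 * 0.3207676099 * 0.5500 / (2 * 0.2886173938) = -15.2999842314
Term 2 = 0.0580 * 45.8700 * 0.9951802524 * 0.3079341527 = 0.8152979346
Term 3 = -0.0120 * 50.1100 * 0.9990008994 * 0.2544812165 = -0.1528717581
Theta = -15.2999842314 + (0.8152979346) + (-0.1528717581) = -14.637558

Answer: Theta = -14.637558


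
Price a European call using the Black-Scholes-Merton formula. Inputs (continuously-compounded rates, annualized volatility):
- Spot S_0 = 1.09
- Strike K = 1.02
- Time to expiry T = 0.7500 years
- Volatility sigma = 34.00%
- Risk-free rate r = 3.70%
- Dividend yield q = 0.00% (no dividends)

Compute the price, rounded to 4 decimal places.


d1 = (ln(S/K) + (r - q + 0.5*sigma^2) * T) / (sigma * sqrt(T)) = 0.46688981
d2 = d1 - sigma * sqrt(T) = 0.17244117
exp(-rT) = 0.97263149; exp(-qT) = 1.00000000
C = S_0 * exp(-qT) * N(d1) - K * exp(-rT) * N(d2)
N(d1) = 0.67971064; N(d2) = 0.56845465
C = 1.0900 * 1.00000000 * 0.67971064 - 1.0200 * 0.97263149 * 0.56845465 = 0.1769

Answer: Price = 0.1769


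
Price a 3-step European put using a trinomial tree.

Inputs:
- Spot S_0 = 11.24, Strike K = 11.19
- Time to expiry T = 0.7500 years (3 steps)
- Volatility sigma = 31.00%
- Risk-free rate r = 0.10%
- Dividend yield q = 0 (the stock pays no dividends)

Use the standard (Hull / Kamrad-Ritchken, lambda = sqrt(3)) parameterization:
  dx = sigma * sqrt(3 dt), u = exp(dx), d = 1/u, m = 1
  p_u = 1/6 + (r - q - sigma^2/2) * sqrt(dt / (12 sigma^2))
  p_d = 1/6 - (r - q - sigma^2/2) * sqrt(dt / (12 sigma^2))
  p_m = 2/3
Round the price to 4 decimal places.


dt = T/N = 0.250000; dx = sigma*sqrt(3*dt) = 0.268468
u = exp(dx) = 1.307959; d = 1/u = 0.764550
p_u = 0.144760, p_m = 0.666667, p_d = 0.188573
Discount per step: exp(-r*dt) = 0.999750
Stock lattice S(k, j) with j the centered position index:
  k=0: S(0,+0) = 11.2400
  k=1: S(1,-1) = 8.5935; S(1,+0) = 11.2400; S(1,+1) = 14.7015
  k=2: S(2,-2) = 6.5702; S(2,-1) = 8.5935; S(2,+0) = 11.2400; S(2,+1) = 14.7015; S(2,+2) = 19.2289
  k=3: S(3,-3) = 5.0232; S(3,-2) = 6.5702; S(3,-1) = 8.5935; S(3,+0) = 11.2400; S(3,+1) = 14.7015; S(3,+2) = 19.2289; S(3,+3) = 25.1506
Terminal payoffs V(N, j) = max(K - S_T, 0):
  V(3,-3) = 6.166760; V(3,-2) = 4.619808; V(3,-1) = 2.596458; V(3,+0) = 0.000000; V(3,+1) = 0.000000; V(3,+2) = 0.000000; V(3,+3) = 0.000000
Backward induction: V(k, j) = exp(-r*dt) * [p_u * V(k+1, j+1) + p_m * V(k+1, j) + p_d * V(k+1, j-1)]
  V(2,-2) = exp(-r*dt) * [p_u*2.596458 + p_m*4.619808 + p_d*6.166760] = 4.617467
  V(2,-1) = exp(-r*dt) * [p_u*0.000000 + p_m*2.596458 + p_d*4.619808] = 2.601494
  V(2,+0) = exp(-r*dt) * [p_u*0.000000 + p_m*0.000000 + p_d*2.596458] = 0.489501
  V(2,+1) = exp(-r*dt) * [p_u*0.000000 + p_m*0.000000 + p_d*0.000000] = 0.000000
  V(2,+2) = exp(-r*dt) * [p_u*0.000000 + p_m*0.000000 + p_d*0.000000] = 0.000000
  V(1,-1) = exp(-r*dt) * [p_u*0.489501 + p_m*2.601494 + p_d*4.617467] = 2.675252
  V(1,+0) = exp(-r*dt) * [p_u*0.000000 + p_m*0.489501 + p_d*2.601494] = 0.816702
  V(1,+1) = exp(-r*dt) * [p_u*0.000000 + p_m*0.000000 + p_d*0.489501] = 0.092284
  V(0,+0) = exp(-r*dt) * [p_u*0.092284 + p_m*0.816702 + p_d*2.675252] = 1.062043

Answer: Price = V(0,0) = 1.0620
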